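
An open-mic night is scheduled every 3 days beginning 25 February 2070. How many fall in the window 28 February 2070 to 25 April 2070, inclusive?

Occurrences land 3·i days after 25 February 2070 for i = 0, 1, 2, …
28 February 2070 is 3 days after the start; 3 ÷ 3 = 1 remainder 0. First occurrence in the window: #2 on 28 February 2070 (1×3 = 3 days in).
25 April 2070 is 59 days after the start; 59 ÷ 3 = 19 remainder 2. Last occurrence in the window: #20 on 23 April 2070.
Occurrences #2 through #20: 19 in total.

19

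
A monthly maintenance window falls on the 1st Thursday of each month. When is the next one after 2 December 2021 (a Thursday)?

December 2021 starts on a Wednesday, so its 1st Thursday is 2 December 2021 (1 day in).
That is not after 2 December 2021, so look at January 2022.
January 2022 starts on a Saturday, so its 1st Thursday is 6 January 2022 (5 days in).

6 January 2022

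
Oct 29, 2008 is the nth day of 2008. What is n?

Days in months before Oct: 31 + 29 + 31 + 30 + 31 + 30 + 31 + 31 + 30 = 274.
Plus 29 days into Oct → day 303.

303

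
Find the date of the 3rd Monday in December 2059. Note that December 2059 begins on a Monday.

15 December 2059

December 2059 begins on a Monday, so the first Monday is December 1.
The 3rd Monday is 2 weeks later: 1 + 14 = 15.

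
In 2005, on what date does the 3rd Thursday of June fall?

16 June 2005

June 2005 begins on a Wednesday, so the first Thursday is June 2 (1 day later).
The 3rd Thursday is 2 weeks later: 2 + 14 = 16.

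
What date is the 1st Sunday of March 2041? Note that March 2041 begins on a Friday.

March 2041 begins on a Friday, so the first Sunday is March 3 (2 days later).

3 March 2041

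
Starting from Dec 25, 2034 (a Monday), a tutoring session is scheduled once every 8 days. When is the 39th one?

The 39th occurrence is 38 intervals after the first: 38 × 8 = 304 days after Dec 25, 2034.
Dec has 31 days — 6 days to the end of Dec leaves 298.
Jan has 31 days (267 left).
Feb has 28 days (239 left).
Mar has 31 days (208 left).
Apr has 30 days (178 left).
May has 31 days (147 left).
Jun has 30 days (117 left).
Jul has 31 days (86 left).
Aug has 31 days (55 left).
Sep has 30 days (25 left).
25 days into Oct → Oct 25, 2035.

Oct 25, 2035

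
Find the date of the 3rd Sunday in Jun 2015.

Jun 2015 begins on a Monday, so the first Sunday is Jun 7 (6 days later).
The 3rd Sunday is 2 weeks later: 7 + 14 = 21.

Jun 21, 2015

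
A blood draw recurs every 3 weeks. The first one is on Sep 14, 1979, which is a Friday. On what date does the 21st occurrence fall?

Nov 7, 1980

The 21st occurrence is 20 intervals after the first: 20 × 21 = 420 days after Sep 14, 1979.
Sep has 30 days — 16 days to the end of Sep leaves 404.
From end of Sep to end of 1979 is 92 days (312 left).
Jan has 31 days (281 left).
Feb has 29 days (252 left).
Mar has 31 days (221 left).
Apr has 30 days (191 left).
May has 31 days (160 left).
Jun has 30 days (130 left).
Jul has 31 days (99 left).
Aug has 31 days (68 left).
Sep has 30 days (38 left).
Oct has 31 days (7 left).
7 days into Nov → Nov 7, 1980.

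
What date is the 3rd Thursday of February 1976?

The first Thursday of February 1976 is February 5.
The 3rd Thursday is 2 weeks later: 5 + 14 = 19.

19 February 1976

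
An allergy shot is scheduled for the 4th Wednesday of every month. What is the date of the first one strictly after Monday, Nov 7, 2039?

Nov 23, 2039

Nov 2039 starts on a Tuesday; its first Wednesday is the 2nd, so the 4th Wednesday is the 23rd — Nov 23, 2039.
Nov 23, 2039 is after Nov 7, 2039, so that is the next one.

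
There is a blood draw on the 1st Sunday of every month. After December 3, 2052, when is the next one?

January 5, 2053

December 2052 starts on a Sunday, so its 1st Sunday is December 1, 2052.
That is not after December 3, 2052, so look at January 2053.
January 2053 starts on a Wednesday, so its 1st Sunday is January 5, 2053 (4 days in).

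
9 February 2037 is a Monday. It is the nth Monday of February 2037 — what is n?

2nd

Day 9 falls in week ⌈9/7⌉ of the month.
Days 1–7 hold the 1st Monday, 8–14 the 2nd, 15–21 the 3rd, 22–28 the 4th, 29–31 the 5th.
9 is in the range for the 2nd.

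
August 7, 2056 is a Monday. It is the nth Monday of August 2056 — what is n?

Day 7 falls in week ⌈7/7⌉ of the month.
Days 1–7 hold the 1st Monday, 8–14 the 2nd, 15–21 the 3rd, 22–28 the 4th, 29–31 the 5th.
7 is in the range for the 1st.

1st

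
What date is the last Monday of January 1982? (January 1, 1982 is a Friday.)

25 January 1982

January 1982 begins on a Friday, so the first Monday is January 4 (3 days later).
January 1982 has 31 days. Adding weeks: 4, 11, 18, 25 — the last one ≤ 31 is the 25th.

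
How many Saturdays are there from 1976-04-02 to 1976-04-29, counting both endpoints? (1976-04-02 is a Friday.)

1976-04-02 is a Friday; the first Saturday on or after it is 1976-04-03 (1 day later).
From 1976-04-03 to 1976-04-29 is 29 − 3 = 26 days.
26 ÷ 7 = 3 full weeks with remainder 5, so 3 more Saturdays after the first → 4.

4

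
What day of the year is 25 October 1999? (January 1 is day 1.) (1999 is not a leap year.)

298

Days in months before October: 31 + 28 + 31 + 30 + 31 + 30 + 31 + 31 + 30 = 273.
Plus 25 days into October → day 298.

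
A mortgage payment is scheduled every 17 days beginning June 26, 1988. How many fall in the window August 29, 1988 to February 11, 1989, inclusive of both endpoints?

10

Occurrences land 17·i days after June 26, 1988 for i = 0, 1, 2, …
August 29, 1988 is 64 days after the start; 64 ÷ 17 = 3 remainder 13; since the remainder is 13, round up to i = 4. First occurrence in the window: #5 on September 2, 1988 (4×17 = 68 days in).
February 11, 1989 is 230 days after the start; 230 ÷ 17 = 13 remainder 9. Last occurrence in the window: #14 on February 2, 1989.
Occurrences #5 through #14: 10 in total.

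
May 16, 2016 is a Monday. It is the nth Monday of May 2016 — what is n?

Day 16 falls in week ⌈16/7⌉ of the month.
Days 1–7 hold the 1st Monday, 8–14 the 2nd, 15–21 the 3rd, 22–28 the 4th, 29–31 the 5th.
16 is in the range for the 3rd.

3rd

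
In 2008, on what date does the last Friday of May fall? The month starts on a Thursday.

May 30, 2008

May 2008 begins on a Thursday, so the first Friday is May 2 (1 day later).
May 2008 has 31 days. Adding weeks: 2, 9, 16, 23, 30 — the last one ≤ 31 is the 30th.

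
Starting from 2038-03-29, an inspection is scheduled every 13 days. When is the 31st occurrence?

2039-04-23

The 31st occurrence is 30 intervals after the first: 30 × 13 = 390 days after 2038-03-29.
March has 31 days — 2 days to the end of March leaves 388.
April has 30 days (358 left).
May has 31 days (327 left).
June has 30 days (297 left).
July has 31 days (266 left).
August has 31 days (235 left).
September has 30 days (205 left).
October has 31 days (174 left).
November has 30 days (144 left).
December has 31 days (113 left).
January has 31 days (82 left).
February has 28 days (54 left).
March has 31 days (23 left).
23 days into April → 2039-04-23.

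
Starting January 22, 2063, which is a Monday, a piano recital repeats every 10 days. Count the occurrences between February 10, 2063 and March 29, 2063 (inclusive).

5

Occurrences land 10·i days after January 22, 2063 for i = 0, 1, 2, …
February 10, 2063 is 19 days after the start; 19 ÷ 10 = 1 remainder 9; since the remainder is 9, round up to i = 2. First occurrence in the window: #3 on February 11, 2063 (2×10 = 20 days in).
March 29, 2063 is 66 days after the start; 66 ÷ 10 = 6 remainder 6. Last occurrence in the window: #7 on March 23, 2063.
Occurrences #3 through #7: 5 in total.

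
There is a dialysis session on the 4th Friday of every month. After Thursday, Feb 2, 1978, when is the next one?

Feb 1978 starts on a Wednesday; its first Friday is the 3rd, so the 4th Friday is the 24th — Feb 24, 1978.
Feb 24, 1978 is after Feb 2, 1978, so that is the next one.

Feb 24, 1978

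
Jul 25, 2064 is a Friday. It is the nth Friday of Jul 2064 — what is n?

4th

Day 25 falls in week ⌈25/7⌉ of the month.
Days 1–7 hold the 1st Friday, 8–14 the 2nd, 15–21 the 3rd, 22–28 the 4th, 29–31 the 5th.
25 is in the range for the 4th.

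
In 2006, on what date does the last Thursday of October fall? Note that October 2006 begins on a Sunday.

October 2006 begins on a Sunday, so the first Thursday is October 5 (4 days later).
October 2006 has 31 days. Adding weeks: 5, 12, 19, 26 — the last one ≤ 31 is the 26th.

26 October 2006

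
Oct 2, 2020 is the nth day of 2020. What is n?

276

Days in months before Oct: 31 + 29 + 31 + 30 + 31 + 30 + 31 + 31 + 30 = 274.
Plus 2 days into Oct → day 276.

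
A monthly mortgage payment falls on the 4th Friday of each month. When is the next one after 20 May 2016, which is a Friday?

27 May 2016

May 2016 starts on a Sunday; its first Friday is the 6th, so the 4th Friday is the 27th — 27 May 2016.
27 May 2016 is after 20 May 2016, so that is the next one.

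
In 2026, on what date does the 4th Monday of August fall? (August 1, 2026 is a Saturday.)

August 2026 begins on a Saturday, so the first Monday is August 3 (2 days later).
The 4th Monday is 3 weeks later: 3 + 21 = 24.

August 24, 2026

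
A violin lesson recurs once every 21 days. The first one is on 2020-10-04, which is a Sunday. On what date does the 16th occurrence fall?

The 16th occurrence is 15 intervals after the first: 15 × 21 = 315 days after 2020-10-04.
October has 31 days — 27 days to the end of October leaves 288.
November has 30 days (258 left).
December has 31 days (227 left).
January has 31 days (196 left).
February has 28 days (168 left).
March has 31 days (137 left).
April has 30 days (107 left).
May has 31 days (76 left).
June has 30 days (46 left).
July has 31 days (15 left).
15 days into August → 2021-08-15.

2021-08-15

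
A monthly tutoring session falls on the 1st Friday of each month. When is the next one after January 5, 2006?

January 6, 2006

January 2006 starts on a Sunday, so its 1st Friday is January 6, 2006 (5 days in).
January 6, 2006 is after January 5, 2006, so that is the next one.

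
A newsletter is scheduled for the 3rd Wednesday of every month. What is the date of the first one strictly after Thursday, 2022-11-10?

2022-11-16

November 2022 starts on a Tuesday; its first Wednesday is the 2nd, so the 3rd Wednesday is the 16th — 2022-11-16.
2022-11-16 is after 2022-11-10, so that is the next one.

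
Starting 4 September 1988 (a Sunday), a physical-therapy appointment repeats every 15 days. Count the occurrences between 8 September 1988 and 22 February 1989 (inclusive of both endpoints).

Occurrences land 15·i days after 4 September 1988 for i = 0, 1, 2, …
8 September 1988 is 4 days after the start; 4 ÷ 15 = 0 remainder 4; since the remainder is 4, round up to i = 1. First occurrence in the window: #2 on 19 September 1988 (1×15 = 15 days in).
22 February 1989 is 171 days after the start; 171 ÷ 15 = 11 remainder 6. Last occurrence in the window: #12 on 16 February 1989.
Occurrences #2 through #12: 11 in total.

11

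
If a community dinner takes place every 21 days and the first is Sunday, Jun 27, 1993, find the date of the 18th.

The 18th occurrence is 17 intervals after the first: 17 × 21 = 357 days after Jun 27, 1993.
Jun has 30 days — 3 days to the end of Jun leaves 354.
Jul has 31 days (323 left).
Aug has 31 days (292 left).
Sep has 30 days (262 left).
Oct has 31 days (231 left).
Nov has 30 days (201 left).
Dec has 31 days (170 left).
Jan has 31 days (139 left).
Feb has 28 days (111 left).
Mar has 31 days (80 left).
Apr has 30 days (50 left).
May has 31 days (19 left).
19 days into Jun → Jun 19, 1994.

Jun 19, 1994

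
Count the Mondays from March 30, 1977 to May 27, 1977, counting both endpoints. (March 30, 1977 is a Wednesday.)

8

March 30, 1977 is a Wednesday; the first Monday on or after it is April 4, 1977 (5 days later).
From April 4, 1977 to May 27, 1977: 26 + 27 = 53 days (rest of April, May).
53 ÷ 7 = 7 full weeks with remainder 4, so 7 more Mondays after the first → 8.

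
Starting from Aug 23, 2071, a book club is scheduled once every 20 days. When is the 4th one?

Oct 22, 2071

The 4th occurrence is 3 intervals after the first: 3 × 20 = 60 days after Aug 23, 2071.
Aug has 31 days — 8 days to the end of Aug leaves 52.
Sep has 30 days (22 left).
22 days into Oct → Oct 22, 2071.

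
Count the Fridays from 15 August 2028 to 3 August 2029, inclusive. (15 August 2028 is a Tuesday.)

15 August 2028 is a Tuesday; the first Friday on or after it is 18 August 2028 (3 days later).
From 18 August 2028 to 3 August 2029: 135 + 215 = 350 days (rest of 2028, to 3 August 2029 in 2029).
350 ÷ 7 = 50 full weeks with remainder 0, so 50 more Fridays after the first → 51.

51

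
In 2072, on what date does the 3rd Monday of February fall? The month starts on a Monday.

February 2072 begins on a Monday, so the first Monday is February 1.
The 3rd Monday is 2 weeks later: 1 + 14 = 15.

2072-02-15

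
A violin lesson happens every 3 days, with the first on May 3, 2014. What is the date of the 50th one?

The 50th occurrence is 49 intervals after the first: 49 × 3 = 147 days after May 3, 2014.
May has 31 days — 28 days to the end of May leaves 119.
June has 30 days (89 left).
July has 31 days (58 left).
August has 31 days (27 left).
27 days into September → September 27, 2014.

September 27, 2014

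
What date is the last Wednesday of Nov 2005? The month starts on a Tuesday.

Nov 2005 begins on a Tuesday, so the first Wednesday is Nov 2 (1 day later).
Nov 2005 has 30 days. Adding weeks: 2, 9, 16, 23, 30 — the last one ≤ 30 is the 30th.

Nov 30, 2005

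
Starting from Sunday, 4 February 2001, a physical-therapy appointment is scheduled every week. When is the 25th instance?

22 July 2001

The 25th occurrence is 24 intervals after the first: 24 × 7 = 168 days after 4 February 2001.
February has 28 days — 24 days to the end of February leaves 144.
March has 31 days (113 left).
April has 30 days (83 left).
May has 31 days (52 left).
June has 30 days (22 left).
22 days into July → 22 July 2001.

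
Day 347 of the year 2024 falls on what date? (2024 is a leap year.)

December 12, 2024

January has 31 days (347 − 31 = 316 remain).
February has 29 days (316 − 29 = 287 remain).
March has 31 days (287 − 31 = 256 remain).
April has 30 days (256 − 30 = 226 remain).
May has 31 days (226 − 31 = 195 remain).
June has 30 days (195 − 30 = 165 remain).
July has 31 days (165 − 31 = 134 remain).
August has 31 days (134 − 31 = 103 remain).
September has 30 days (103 − 30 = 73 remain).
October has 31 days (73 − 31 = 42 remain).
November has 30 days (42 − 30 = 12 remain).
12 into December → December 12.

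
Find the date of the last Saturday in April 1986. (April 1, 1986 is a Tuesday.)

26 April 1986

April 1986 begins on a Tuesday, so the first Saturday is April 5 (4 days later).
April 1986 has 30 days. Adding weeks: 5, 12, 19, 26 — the last one ≤ 30 is the 26th.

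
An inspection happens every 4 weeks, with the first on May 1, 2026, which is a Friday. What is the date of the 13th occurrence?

The 13th occurrence is 12 intervals after the first: 12 × 28 = 336 days after May 1, 2026.
May has 31 days — 30 days to the end of May leaves 306.
June has 30 days (276 left).
July has 31 days (245 left).
August has 31 days (214 left).
September has 30 days (184 left).
October has 31 days (153 left).
November has 30 days (123 left).
December has 31 days (92 left).
January has 31 days (61 left).
February has 28 days (33 left).
March has 31 days (2 left).
2 days into April → April 2, 2027.

April 2, 2027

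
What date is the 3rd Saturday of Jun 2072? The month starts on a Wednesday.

Jun 2072 begins on a Wednesday, so the first Saturday is Jun 4 (3 days later).
The 3rd Saturday is 2 weeks later: 4 + 14 = 18.

Jun 18, 2072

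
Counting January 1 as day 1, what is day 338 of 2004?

January has 31 days (338 − 31 = 307 remain).
February has 29 days (307 − 29 = 278 remain).
March has 31 days (278 − 31 = 247 remain).
April has 30 days (247 − 30 = 217 remain).
May has 31 days (217 − 31 = 186 remain).
June has 30 days (186 − 30 = 156 remain).
July has 31 days (156 − 31 = 125 remain).
August has 31 days (125 − 31 = 94 remain).
September has 30 days (94 − 30 = 64 remain).
October has 31 days (64 − 31 = 33 remain).
November has 30 days (33 − 30 = 3 remain).
3 into December → December 3.

2004-12-03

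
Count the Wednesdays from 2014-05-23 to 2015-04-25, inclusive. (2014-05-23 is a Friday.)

48

2014-05-23 is a Friday; the first Wednesday on or after it is 2014-05-28 (5 days later).
From 2014-05-28 to 2015-04-25: 217 + 115 = 332 days (rest of 2014, to 2015-04-25 in 2015).
332 ÷ 7 = 47 full weeks with remainder 3, so 47 more Wednesdays after the first → 48.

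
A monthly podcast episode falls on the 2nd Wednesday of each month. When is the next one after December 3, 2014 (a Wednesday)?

December 10, 2014

December 2014 starts on a Monday; its first Wednesday is the 3rd, so the 2nd Wednesday is the 10th — December 10, 2014.
December 10, 2014 is after December 3, 2014, so that is the next one.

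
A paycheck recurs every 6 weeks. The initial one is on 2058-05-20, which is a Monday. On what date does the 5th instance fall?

2058-11-04

The 5th occurrence is 4 intervals after the first: 4 × 42 = 168 days after 2058-05-20.
May has 31 days — 11 days to the end of May leaves 157.
June has 30 days (127 left).
July has 31 days (96 left).
August has 31 days (65 left).
September has 30 days (35 left).
October has 31 days (4 left).
4 days into November → 2058-11-04.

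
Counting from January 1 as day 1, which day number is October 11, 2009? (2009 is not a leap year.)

284

Days in months before October: 31 + 28 + 31 + 30 + 31 + 30 + 31 + 31 + 30 = 273.
Plus 11 days into October → day 284.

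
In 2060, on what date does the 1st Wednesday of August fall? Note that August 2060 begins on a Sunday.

4 August 2060

August 2060 begins on a Sunday, so the first Wednesday is August 4 (3 days later).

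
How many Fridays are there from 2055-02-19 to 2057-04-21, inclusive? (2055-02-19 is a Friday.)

2055-02-19 is a Friday; the first Friday on or after it is 2055-02-19.
From 2055-02-19 to 2057-04-21: 315 + 366 + 111 = 792 days (rest of 2055, 2056, to 2057-04-21 in 2057).
792 ÷ 7 = 113 full weeks with remainder 1, so 113 more Fridays after the first → 114.

114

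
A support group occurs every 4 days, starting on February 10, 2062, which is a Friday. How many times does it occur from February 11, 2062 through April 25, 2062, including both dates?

Occurrences land 4·i days after February 10, 2062 for i = 0, 1, 2, …
February 11, 2062 is 1 day after the start; 1 ÷ 4 = 0 remainder 1; since the remainder is 1, round up to i = 1. First occurrence in the window: #2 on February 14, 2062 (1×4 = 4 days in).
April 25, 2062 is 74 days after the start; 74 ÷ 4 = 18 remainder 2. Last occurrence in the window: #19 on April 23, 2062.
Occurrences #2 through #19: 18 in total.

18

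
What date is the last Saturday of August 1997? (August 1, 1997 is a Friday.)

August 30, 1997

August 1997 begins on a Friday, so the first Saturday is August 2 (1 day later).
August 1997 has 31 days. Adding weeks: 2, 9, 16, 23, 30 — the last one ≤ 31 is the 30th.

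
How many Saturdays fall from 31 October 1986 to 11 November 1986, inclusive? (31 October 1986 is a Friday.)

31 October 1986 is a Friday; the first Saturday on or after it is 1 November 1986 (1 day later).
From 1 November 1986 to 11 November 1986 is 11 − 1 = 10 days.
10 ÷ 7 = 1 full weeks with remainder 3, so 1 more Saturdays after the first → 2.

2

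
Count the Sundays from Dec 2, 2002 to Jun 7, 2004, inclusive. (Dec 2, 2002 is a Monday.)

79

Dec 2, 2002 is a Monday; the first Sunday on or after it is Dec 8, 2002 (6 days later).
From Dec 8, 2002 to Jun 7, 2004: 23 + 365 + 159 = 547 days (rest of 2002, 2003, to Jun 7, 2004 in 2004).
547 ÷ 7 = 78 full weeks with remainder 1, so 78 more Sundays after the first → 79.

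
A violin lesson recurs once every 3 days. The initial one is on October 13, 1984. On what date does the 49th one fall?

March 6, 1985

The 49th occurrence is 48 intervals after the first: 48 × 3 = 144 days after October 13, 1984.
October has 31 days — 18 days to the end of October leaves 126.
November has 30 days (96 left).
December has 31 days (65 left).
January has 31 days (34 left).
February has 28 days (6 left).
6 days into March → March 6, 1985.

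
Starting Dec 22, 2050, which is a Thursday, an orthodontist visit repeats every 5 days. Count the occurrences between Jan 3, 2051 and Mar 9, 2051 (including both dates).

Occurrences land 5·i days after Dec 22, 2050 for i = 0, 1, 2, …
Jan 3, 2051 is 12 days after the start; 12 ÷ 5 = 2 remainder 2; since the remainder is 2, round up to i = 3. First occurrence in the window: #4 on Jan 6, 2051 (3×5 = 15 days in).
Mar 9, 2051 is 77 days after the start; 77 ÷ 5 = 15 remainder 2. Last occurrence in the window: #16 on Mar 7, 2051.
Occurrences #4 through #16: 13 in total.

13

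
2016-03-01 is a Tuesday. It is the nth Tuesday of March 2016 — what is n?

1st

Day 1 falls in week ⌈1/7⌉ of the month.
Days 1–7 hold the 1st Tuesday, 8–14 the 2nd, 15–21 the 3rd, 22–28 the 4th, 29–31 the 5th.
1 is in the range for the 1st.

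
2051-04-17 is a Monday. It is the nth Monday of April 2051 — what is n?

3rd

Day 17 falls in week ⌈17/7⌉ of the month.
Days 1–7 hold the 1st Monday, 8–14 the 2nd, 15–21 the 3rd, 22–28 the 4th, 29–31 the 5th.
17 is in the range for the 3rd.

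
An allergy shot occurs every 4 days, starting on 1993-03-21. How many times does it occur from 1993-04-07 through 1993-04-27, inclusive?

Occurrences land 4·i days after 1993-03-21 for i = 0, 1, 2, …
1993-04-07 is 17 days after the start; 17 ÷ 4 = 4 remainder 1; since the remainder is 1, round up to i = 5. First occurrence in the window: #6 on 1993-04-10 (5×4 = 20 days in).
1993-04-27 is 37 days after the start; 37 ÷ 4 = 9 remainder 1. Last occurrence in the window: #10 on 1993-04-26.
Occurrences #6 through #10: 5 in total.

5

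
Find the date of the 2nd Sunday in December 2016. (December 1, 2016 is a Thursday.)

December 11, 2016

December 2016 begins on a Thursday, so the first Sunday is December 4 (3 days later).
The 2nd Sunday is 1 weeks later: 4 + 7 = 11.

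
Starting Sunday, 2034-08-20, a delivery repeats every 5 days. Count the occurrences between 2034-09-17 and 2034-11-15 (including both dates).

12

Occurrences land 5·i days after 2034-08-20 for i = 0, 1, 2, …
2034-09-17 is 28 days after the start; 28 ÷ 5 = 5 remainder 3; since the remainder is 3, round up to i = 6. First occurrence in the window: #7 on 2034-09-19 (6×5 = 30 days in).
2034-11-15 is 87 days after the start; 87 ÷ 5 = 17 remainder 2. Last occurrence in the window: #18 on 2034-11-13.
Occurrences #7 through #18: 12 in total.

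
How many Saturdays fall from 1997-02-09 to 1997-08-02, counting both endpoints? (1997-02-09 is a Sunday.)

25

1997-02-09 is a Sunday; the first Saturday on or after it is 1997-02-15 (6 days later).
From 1997-02-15 to 1997-08-02: 13 + 31 + 30 + 31 + 30 + 31 + 2 = 168 days (rest of February, March, April, May, June, July, August).
168 ÷ 7 = 24 full weeks with remainder 0, so 24 more Saturdays after the first → 25.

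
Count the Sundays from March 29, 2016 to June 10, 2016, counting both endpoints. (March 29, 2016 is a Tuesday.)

March 29, 2016 is a Tuesday; the first Sunday on or after it is April 3, 2016 (5 days later).
From April 3, 2016 to June 10, 2016: 27 + 31 + 10 = 68 days (rest of April, May, June).
68 ÷ 7 = 9 full weeks with remainder 5, so 9 more Sundays after the first → 10.

10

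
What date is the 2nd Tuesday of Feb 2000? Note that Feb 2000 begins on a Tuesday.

Feb 2000 begins on a Tuesday, so the first Tuesday is Feb 1.
The 2nd Tuesday is 1 weeks later: 1 + 7 = 8.

Feb 8, 2000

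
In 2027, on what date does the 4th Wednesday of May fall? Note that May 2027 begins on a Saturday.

May 2027 begins on a Saturday, so the first Wednesday is May 5 (4 days later).
The 4th Wednesday is 3 weeks later: 5 + 21 = 26.

May 26, 2027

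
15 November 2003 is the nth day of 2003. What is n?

Days in months before November: 31 + 28 + 31 + 30 + 31 + 30 + 31 + 31 + 30 + 31 = 304.
Plus 15 days into November → day 319.

319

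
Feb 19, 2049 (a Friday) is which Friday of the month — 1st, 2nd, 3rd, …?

3rd

Day 19 falls in week ⌈19/7⌉ of the month.
Days 1–7 hold the 1st Friday, 8–14 the 2nd, 15–21 the 3rd, 22–28 the 4th, 29–31 the 5th.
19 is in the range for the 3rd.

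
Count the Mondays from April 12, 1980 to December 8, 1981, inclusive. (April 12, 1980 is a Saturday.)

April 12, 1980 is a Saturday; the first Monday on or after it is April 14, 1980 (2 days later).
From April 14, 1980 to December 8, 1981: 261 + 342 = 603 days (rest of 1980, to December 8, 1981 in 1981).
603 ÷ 7 = 86 full weeks with remainder 1, so 86 more Mondays after the first → 87.

87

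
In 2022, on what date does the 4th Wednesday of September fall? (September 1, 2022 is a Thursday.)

September 2022 begins on a Thursday, so the first Wednesday is September 7 (6 days later).
The 4th Wednesday is 3 weeks later: 7 + 21 = 28.

28 September 2022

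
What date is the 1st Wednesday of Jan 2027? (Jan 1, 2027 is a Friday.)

Jan 6, 2027

Jan 2027 begins on a Friday, so the first Wednesday is Jan 6 (5 days later).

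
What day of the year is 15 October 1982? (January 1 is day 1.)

Days in months before October: 31 + 28 + 31 + 30 + 31 + 30 + 31 + 31 + 30 = 273.
Plus 15 days into October → day 288.

288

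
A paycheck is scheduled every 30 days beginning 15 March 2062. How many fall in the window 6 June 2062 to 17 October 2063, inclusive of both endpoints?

17

Occurrences land 30·i days after 15 March 2062 for i = 0, 1, 2, …
6 June 2062 is 83 days after the start; 83 ÷ 30 = 2 remainder 23; since the remainder is 23, round up to i = 3. First occurrence in the window: #4 on 13 June 2062 (3×30 = 90 days in).
17 October 2063 is 581 days after the start; 581 ÷ 30 = 19 remainder 11. Last occurrence in the window: #20 on 6 October 2063.
Occurrences #4 through #20: 17 in total.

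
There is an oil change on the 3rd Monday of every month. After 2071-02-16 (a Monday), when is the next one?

February 2071 starts on a Sunday; its first Monday is the 2nd, so the 3rd Monday is the 16th — 2071-02-16.
That is not after 2071-02-16, so look at March 2071.
March 2071 starts on a Sunday; its first Monday is the 2nd, so the 3rd Monday is the 16th — 2071-03-16.

2071-03-16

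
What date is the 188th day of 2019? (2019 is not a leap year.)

Jan has 31 days (188 − 31 = 157 remain).
Feb has 28 days (157 − 28 = 129 remain).
Mar has 31 days (129 − 31 = 98 remain).
Apr has 30 days (98 − 30 = 68 remain).
May has 31 days (68 − 31 = 37 remain).
Jun has 30 days (37 − 30 = 7 remain).
7 into Jul → Jul 7.

Jul 7, 2019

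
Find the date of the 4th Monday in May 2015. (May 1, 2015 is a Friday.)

May 2015 begins on a Friday, so the first Monday is May 4 (3 days later).
The 4th Monday is 3 weeks later: 4 + 21 = 25.

May 25, 2015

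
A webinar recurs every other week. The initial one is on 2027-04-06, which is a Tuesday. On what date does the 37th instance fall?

2028-08-22

The 37th occurrence is 36 intervals after the first: 36 × 14 = 504 days after 2027-04-06.
April has 30 days — 24 days to the end of April leaves 480.
From end of April to end of 2027 is 245 days (235 left).
January has 31 days (204 left).
February has 29 days (175 left).
March has 31 days (144 left).
April has 30 days (114 left).
May has 31 days (83 left).
June has 30 days (53 left).
July has 31 days (22 left).
22 days into August → 2028-08-22.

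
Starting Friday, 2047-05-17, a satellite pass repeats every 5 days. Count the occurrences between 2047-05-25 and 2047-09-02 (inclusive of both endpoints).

Occurrences land 5·i days after 2047-05-17 for i = 0, 1, 2, …
2047-05-25 is 8 days after the start; 8 ÷ 5 = 1 remainder 3; since the remainder is 3, round up to i = 2. First occurrence in the window: #3 on 2047-05-27 (2×5 = 10 days in).
2047-09-02 is 108 days after the start; 108 ÷ 5 = 21 remainder 3. Last occurrence in the window: #22 on 2047-08-30.
Occurrences #3 through #22: 20 in total.

20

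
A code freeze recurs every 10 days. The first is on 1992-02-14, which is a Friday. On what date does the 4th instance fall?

1992-03-15

The 4th occurrence is 3 intervals after the first: 3 × 10 = 30 days after 1992-02-14.
February has 29 days — 15 days to the end of February leaves 15.
15 days into March → 1992-03-15.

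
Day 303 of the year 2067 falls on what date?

January has 31 days (303 − 31 = 272 remain).
February has 28 days (272 − 28 = 244 remain).
March has 31 days (244 − 31 = 213 remain).
April has 30 days (213 − 30 = 183 remain).
May has 31 days (183 − 31 = 152 remain).
June has 30 days (152 − 30 = 122 remain).
July has 31 days (122 − 31 = 91 remain).
August has 31 days (91 − 31 = 60 remain).
September has 30 days (60 − 30 = 30 remain).
30 into October → October 30.

October 30, 2067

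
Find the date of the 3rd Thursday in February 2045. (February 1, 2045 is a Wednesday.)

February 2045 begins on a Wednesday, so the first Thursday is February 2 (1 day later).
The 3rd Thursday is 2 weeks later: 2 + 14 = 16.

February 16, 2045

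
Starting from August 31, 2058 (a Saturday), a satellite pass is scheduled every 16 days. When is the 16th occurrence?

April 28, 2059

The 16th occurrence is 15 intervals after the first: 15 × 16 = 240 days after August 31, 2058.
August has 31 days — 0 days to the end of August leaves 240.
September has 30 days (210 left).
October has 31 days (179 left).
November has 30 days (149 left).
December has 31 days (118 left).
January has 31 days (87 left).
February has 28 days (59 left).
March has 31 days (28 left).
28 days into April → April 28, 2059.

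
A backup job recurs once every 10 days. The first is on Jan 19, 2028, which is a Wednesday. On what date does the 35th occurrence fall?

Dec 24, 2028

The 35th occurrence is 34 intervals after the first: 34 × 10 = 340 days after Jan 19, 2028.
Jan has 31 days — 12 days to the end of Jan leaves 328.
Feb has 29 days (299 left).
Mar has 31 days (268 left).
Apr has 30 days (238 left).
May has 31 days (207 left).
Jun has 30 days (177 left).
Jul has 31 days (146 left).
Aug has 31 days (115 left).
Sep has 30 days (85 left).
Oct has 31 days (54 left).
Nov has 30 days (24 left).
24 days into Dec → Dec 24, 2028.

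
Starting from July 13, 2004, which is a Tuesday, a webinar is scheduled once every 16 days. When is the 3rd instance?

The 3rd occurrence is 2 intervals after the first: 2 × 16 = 32 days after July 13, 2004.
July has 31 days — 18 days to the end of July leaves 14.
14 days into August → August 14, 2004.

August 14, 2004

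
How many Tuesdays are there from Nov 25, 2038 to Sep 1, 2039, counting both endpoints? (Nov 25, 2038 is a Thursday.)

40

Nov 25, 2038 is a Thursday; the first Tuesday on or after it is Nov 30, 2038 (5 days later).
From Nov 30, 2038 to Sep 1, 2039: 0 + 31 + 31 + 28 + 31 + 30 + 31 + 30 + 31 + 31 + 1 = 275 days (rest of Nov, Dec, Jan, Feb, Mar, Apr, May, Jun, Jul, Aug, Sep).
275 ÷ 7 = 39 full weeks with remainder 2, so 39 more Tuesdays after the first → 40.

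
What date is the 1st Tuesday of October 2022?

4 October 2022

October 2022 begins on a Saturday, so the first Tuesday is October 4 (3 days later).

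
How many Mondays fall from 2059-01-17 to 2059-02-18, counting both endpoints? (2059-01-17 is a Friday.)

2059-01-17 is a Friday; the first Monday on or after it is 2059-01-20 (3 days later).
From 2059-01-20 to 2059-02-18: 11 + 18 = 29 days (rest of January, February).
29 ÷ 7 = 4 full weeks with remainder 1, so 4 more Mondays after the first → 5.

5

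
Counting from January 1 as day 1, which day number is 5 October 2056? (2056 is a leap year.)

279

Days in months before October: 31 + 29 + 31 + 30 + 31 + 30 + 31 + 31 + 30 = 274.
Plus 5 days into October → day 279.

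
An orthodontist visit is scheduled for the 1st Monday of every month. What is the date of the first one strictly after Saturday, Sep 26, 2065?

Oct 5, 2065

Sep 2065 starts on a Tuesday, so its 1st Monday is Sep 7, 2065 (6 days in).
That is not after Sep 26, 2065, so look at Oct 2065.
Oct 2065 starts on a Thursday, so its 1st Monday is Oct 5, 2065 (4 days in).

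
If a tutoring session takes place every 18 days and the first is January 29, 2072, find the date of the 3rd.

The 3rd occurrence is 2 intervals after the first: 2 × 18 = 36 days after January 29, 2072.
January has 31 days — 2 days to the end of January leaves 34.
February has 29 days (5 left).
5 days into March → March 5, 2072.

March 5, 2072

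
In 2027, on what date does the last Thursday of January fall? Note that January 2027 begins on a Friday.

2027-01-28

January 2027 begins on a Friday, so the first Thursday is January 7 (6 days later).
January 2027 has 31 days. Adding weeks: 7, 14, 21, 28 — the last one ≤ 31 is the 28th.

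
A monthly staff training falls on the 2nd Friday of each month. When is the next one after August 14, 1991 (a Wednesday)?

September 13, 1991

August 1991 starts on a Thursday; its first Friday is the 2nd, so the 2nd Friday is the 9th — August 9, 1991.
That is not after August 14, 1991, so look at September 1991.
September 1991 starts on a Sunday; its first Friday is the 6th, so the 2nd Friday is the 13th — September 13, 1991.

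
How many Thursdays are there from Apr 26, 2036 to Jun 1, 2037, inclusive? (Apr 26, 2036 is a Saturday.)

57

Apr 26, 2036 is a Saturday; the first Thursday on or after it is May 1, 2036 (5 days later).
From May 1, 2036 to Jun 1, 2037: 244 + 152 = 396 days (rest of 2036, to Jun 1, 2037 in 2037).
396 ÷ 7 = 56 full weeks with remainder 4, so 56 more Thursdays after the first → 57.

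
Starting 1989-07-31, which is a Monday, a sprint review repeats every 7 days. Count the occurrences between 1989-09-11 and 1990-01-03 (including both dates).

Occurrences land 7·i days after 1989-07-31 for i = 0, 1, 2, …
1989-09-11 is 42 days after the start; 42 ÷ 7 = 6 remainder 0. First occurrence in the window: #7 on 1989-09-11 (6×7 = 42 days in).
1990-01-03 is 156 days after the start; 156 ÷ 7 = 22 remainder 2. Last occurrence in the window: #23 on 1990-01-01.
Occurrences #7 through #23: 17 in total.

17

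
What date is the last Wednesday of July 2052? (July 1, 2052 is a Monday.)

31 July 2052

July 2052 begins on a Monday, so the first Wednesday is July 3 (2 days later).
July 2052 has 31 days. Adding weeks: 3, 10, 17, 24, 31 — the last one ≤ 31 is the 31st.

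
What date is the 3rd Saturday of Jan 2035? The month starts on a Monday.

Jan 20, 2035

Jan 2035 begins on a Monday, so the first Saturday is Jan 6 (5 days later).
The 3rd Saturday is 2 weeks later: 6 + 14 = 20.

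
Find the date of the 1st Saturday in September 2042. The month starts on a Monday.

September 2042 begins on a Monday, so the first Saturday is September 6 (5 days later).

2042-09-06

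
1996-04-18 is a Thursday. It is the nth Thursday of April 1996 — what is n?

Day 18 falls in week ⌈18/7⌉ of the month.
Days 1–7 hold the 1st Thursday, 8–14 the 2nd, 15–21 the 3rd, 22–28 the 4th, 29–31 the 5th.
18 is in the range for the 3rd.

3rd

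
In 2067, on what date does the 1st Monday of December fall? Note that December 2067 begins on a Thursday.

December 2067 begins on a Thursday, so the first Monday is December 5 (4 days later).

2067-12-05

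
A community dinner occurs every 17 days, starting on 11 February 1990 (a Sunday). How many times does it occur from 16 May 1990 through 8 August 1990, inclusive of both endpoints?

Occurrences land 17·i days after 11 February 1990 for i = 0, 1, 2, …
16 May 1990 is 94 days after the start; 94 ÷ 17 = 5 remainder 9; since the remainder is 9, round up to i = 6. First occurrence in the window: #7 on 24 May 1990 (6×17 = 102 days in).
8 August 1990 is 178 days after the start; 178 ÷ 17 = 10 remainder 8. Last occurrence in the window: #11 on 31 July 1990.
Occurrences #7 through #11: 5 in total.

5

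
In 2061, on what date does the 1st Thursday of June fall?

The first Thursday of June 2061 is June 2.

June 2, 2061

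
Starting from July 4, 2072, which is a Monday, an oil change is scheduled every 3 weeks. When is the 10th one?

The 10th occurrence is 9 intervals after the first: 9 × 21 = 189 days after July 4, 2072.
July has 31 days — 27 days to the end of July leaves 162.
August has 31 days (131 left).
September has 30 days (101 left).
October has 31 days (70 left).
November has 30 days (40 left).
December has 31 days (9 left).
9 days into January → January 9, 2073.

January 9, 2073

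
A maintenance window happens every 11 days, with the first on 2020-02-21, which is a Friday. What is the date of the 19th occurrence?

The 19th occurrence is 18 intervals after the first: 18 × 11 = 198 days after 2020-02-21.
February has 29 days — 8 days to the end of February leaves 190.
March has 31 days (159 left).
April has 30 days (129 left).
May has 31 days (98 left).
June has 30 days (68 left).
July has 31 days (37 left).
August has 31 days (6 left).
6 days into September → 2020-09-06.

2020-09-06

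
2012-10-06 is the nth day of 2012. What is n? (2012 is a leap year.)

Days in months before October: 31 + 29 + 31 + 30 + 31 + 30 + 31 + 31 + 30 = 274.
Plus 6 days into October → day 280.

280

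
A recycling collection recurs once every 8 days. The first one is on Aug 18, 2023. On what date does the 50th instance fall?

Sep 13, 2024

The 50th occurrence is 49 intervals after the first: 49 × 8 = 392 days after Aug 18, 2023.
Aug has 31 days — 13 days to the end of Aug leaves 379.
Sep has 30 days (349 left).
Oct has 31 days (318 left).
Nov has 30 days (288 left).
Dec has 31 days (257 left).
Jan has 31 days (226 left).
Feb has 29 days (197 left).
Mar has 31 days (166 left).
Apr has 30 days (136 left).
May has 31 days (105 left).
Jun has 30 days (75 left).
Jul has 31 days (44 left).
Aug has 31 days (13 left).
13 days into Sep → Sep 13, 2024.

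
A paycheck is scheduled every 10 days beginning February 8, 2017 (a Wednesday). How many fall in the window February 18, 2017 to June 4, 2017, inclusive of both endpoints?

Occurrences land 10·i days after February 8, 2017 for i = 0, 1, 2, …
February 18, 2017 is 10 days after the start; 10 ÷ 10 = 1 remainder 0. First occurrence in the window: #2 on February 18, 2017 (1×10 = 10 days in).
June 4, 2017 is 116 days after the start; 116 ÷ 10 = 11 remainder 6. Last occurrence in the window: #12 on May 29, 2017.
Occurrences #2 through #12: 11 in total.

11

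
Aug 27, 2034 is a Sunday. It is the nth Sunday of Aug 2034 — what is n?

Day 27 falls in week ⌈27/7⌉ of the month.
Days 1–7 hold the 1st Sunday, 8–14 the 2nd, 15–21 the 3rd, 22–28 the 4th, 29–31 the 5th.
27 is in the range for the 4th.

4th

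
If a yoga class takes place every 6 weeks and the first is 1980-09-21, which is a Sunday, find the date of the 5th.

1981-03-08

The 5th occurrence is 4 intervals after the first: 4 × 42 = 168 days after 1980-09-21.
September has 30 days — 9 days to the end of September leaves 159.
October has 31 days (128 left).
November has 30 days (98 left).
December has 31 days (67 left).
January has 31 days (36 left).
February has 28 days (8 left).
8 days into March → 1981-03-08.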